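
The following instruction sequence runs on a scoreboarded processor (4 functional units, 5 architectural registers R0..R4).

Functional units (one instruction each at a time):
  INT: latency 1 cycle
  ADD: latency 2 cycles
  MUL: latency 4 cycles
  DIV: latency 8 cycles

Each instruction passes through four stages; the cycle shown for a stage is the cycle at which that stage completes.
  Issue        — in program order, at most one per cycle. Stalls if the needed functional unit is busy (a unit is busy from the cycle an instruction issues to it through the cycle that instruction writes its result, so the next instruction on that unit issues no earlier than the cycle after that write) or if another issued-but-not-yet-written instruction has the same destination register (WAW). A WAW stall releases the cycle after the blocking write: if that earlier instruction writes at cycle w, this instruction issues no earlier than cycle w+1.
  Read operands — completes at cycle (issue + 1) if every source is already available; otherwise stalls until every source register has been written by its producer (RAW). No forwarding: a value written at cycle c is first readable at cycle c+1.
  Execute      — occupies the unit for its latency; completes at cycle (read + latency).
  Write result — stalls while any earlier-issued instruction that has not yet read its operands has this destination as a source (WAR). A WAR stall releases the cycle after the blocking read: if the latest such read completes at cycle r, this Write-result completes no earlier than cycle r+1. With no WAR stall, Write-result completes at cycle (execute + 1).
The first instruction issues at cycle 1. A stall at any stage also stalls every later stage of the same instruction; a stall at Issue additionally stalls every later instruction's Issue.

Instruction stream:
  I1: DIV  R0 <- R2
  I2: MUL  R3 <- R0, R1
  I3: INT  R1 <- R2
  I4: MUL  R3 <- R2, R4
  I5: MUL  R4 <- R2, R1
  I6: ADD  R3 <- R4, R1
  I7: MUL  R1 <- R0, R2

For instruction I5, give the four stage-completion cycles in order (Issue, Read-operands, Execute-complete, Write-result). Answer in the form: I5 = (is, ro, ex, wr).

I1  is:1  ro:2  ex:10  wr:11
I2  is:2  ro:12  ex:16  wr:17  — RAW R0: wait I1 write@11
I3  is:3  ro:4  ex:5  wr:13  — WAR R1: wait I2 read@12
I4  is:18  ro:19  ex:23  wr:24  — struct: MUL busy until I2 writes@17
I5  is:25  ro:26  ex:30  wr:31  — struct: MUL busy until I4 writes@24
I6  is:26  ro:32  ex:34  wr:35  — RAW R4: wait I5 write@31
I7  is:32  ro:33  ex:37  wr:38  — struct: MUL busy until I5 writes@31

I5 = (25, 26, 30, 31)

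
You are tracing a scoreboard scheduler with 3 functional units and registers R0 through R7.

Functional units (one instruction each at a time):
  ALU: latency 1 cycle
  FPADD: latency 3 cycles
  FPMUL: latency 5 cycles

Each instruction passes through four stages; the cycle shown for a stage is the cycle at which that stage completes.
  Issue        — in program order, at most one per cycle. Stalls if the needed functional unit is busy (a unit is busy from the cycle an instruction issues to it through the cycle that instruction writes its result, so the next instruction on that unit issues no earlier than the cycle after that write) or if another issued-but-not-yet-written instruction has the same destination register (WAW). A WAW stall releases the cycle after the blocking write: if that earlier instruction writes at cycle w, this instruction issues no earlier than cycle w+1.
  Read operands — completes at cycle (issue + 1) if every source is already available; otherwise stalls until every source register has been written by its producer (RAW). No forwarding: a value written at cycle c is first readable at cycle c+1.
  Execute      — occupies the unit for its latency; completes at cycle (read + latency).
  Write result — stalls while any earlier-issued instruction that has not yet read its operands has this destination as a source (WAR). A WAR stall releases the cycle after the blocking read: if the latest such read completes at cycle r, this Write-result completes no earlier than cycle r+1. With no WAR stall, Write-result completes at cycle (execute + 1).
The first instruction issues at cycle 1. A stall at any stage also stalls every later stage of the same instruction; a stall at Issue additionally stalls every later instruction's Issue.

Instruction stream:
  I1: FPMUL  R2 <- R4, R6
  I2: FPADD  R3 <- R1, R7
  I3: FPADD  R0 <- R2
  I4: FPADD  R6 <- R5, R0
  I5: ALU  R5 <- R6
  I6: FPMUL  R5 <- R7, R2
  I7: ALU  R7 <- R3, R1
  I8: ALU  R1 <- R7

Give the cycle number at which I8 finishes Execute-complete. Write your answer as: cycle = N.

t=1  issue I1 (FPMUL)
t=2  I1 read-ops, issue I2 (FPADD)
t=3  I2 read-ops
t=6  I2 finished on FPADD
t=7  I1 finished on FPMUL, I2→R3
t=8  I1→R2, issue I3 (FPADD)
t=9  I3 read-ops
t=12  I3 finished on FPADD
t=13  I3→R0
t=14  issue I4 (FPADD)
t=15  I4 read-ops, issue I5 (ALU)
t=18  I4 finished on FPADD
t=19  I4→R6
t=20  I5 read-ops
t=21  I5 finished on ALU
t=22  I5→R5
t=23  issue I6 (FPMUL)
t=24  I6 read-ops, issue I7 (ALU)
t=25  I7 read-ops
t=26  I7 finished on ALU
t=27  I7→R7
t=28  issue I8 (ALU)
t=29  I6 finished on FPMUL, I8 read-ops
t=30  I6→R5, I8 finished on ALU
t=31  I8→R1

cycle = 30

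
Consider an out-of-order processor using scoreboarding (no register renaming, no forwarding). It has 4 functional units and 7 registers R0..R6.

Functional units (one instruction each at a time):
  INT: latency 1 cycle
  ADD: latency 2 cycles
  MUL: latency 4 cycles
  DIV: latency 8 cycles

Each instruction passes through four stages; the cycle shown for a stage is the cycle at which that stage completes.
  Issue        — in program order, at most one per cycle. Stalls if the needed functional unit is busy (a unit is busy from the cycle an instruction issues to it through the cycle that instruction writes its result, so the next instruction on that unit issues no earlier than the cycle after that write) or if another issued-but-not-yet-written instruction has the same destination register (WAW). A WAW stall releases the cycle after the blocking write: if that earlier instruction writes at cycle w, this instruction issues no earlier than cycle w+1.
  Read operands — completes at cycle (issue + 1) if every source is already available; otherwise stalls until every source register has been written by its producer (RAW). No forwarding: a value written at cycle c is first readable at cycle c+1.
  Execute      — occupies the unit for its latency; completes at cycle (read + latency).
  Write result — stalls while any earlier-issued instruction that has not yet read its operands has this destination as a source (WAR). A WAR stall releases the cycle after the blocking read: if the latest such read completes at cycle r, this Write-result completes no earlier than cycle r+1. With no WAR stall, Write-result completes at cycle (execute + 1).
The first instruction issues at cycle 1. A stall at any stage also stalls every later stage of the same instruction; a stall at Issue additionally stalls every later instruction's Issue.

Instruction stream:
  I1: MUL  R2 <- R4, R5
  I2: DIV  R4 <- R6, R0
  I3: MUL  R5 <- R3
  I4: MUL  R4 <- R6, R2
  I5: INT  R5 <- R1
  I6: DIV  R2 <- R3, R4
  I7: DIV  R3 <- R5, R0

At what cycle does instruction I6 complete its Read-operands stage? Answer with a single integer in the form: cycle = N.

[1] I1 issues→MUL
[2] I1 reads | I2 issues→DIV
[3] I2 reads
[6] I1 exec-done
[7] I1 writes R2
[8] I3 issues→MUL
[9] I3 reads
[11] I2 exec-done
[12] I2 writes R4
[13] I3 exec-done
[14] I3 writes R5
[15] I4 issues→MUL
[16] I4 reads | I5 issues→INT
[17] I5 reads | I6 issues→DIV
[18] I5 exec-done
[19] I5 writes R5
[20] I4 exec-done
[21] I4 writes R4
[22] I6 reads
[30] I6 exec-done
[31] I6 writes R2
[32] I7 issues→DIV
[33] I7 reads
[41] I7 exec-done
[42] I7 writes R3

cycle = 22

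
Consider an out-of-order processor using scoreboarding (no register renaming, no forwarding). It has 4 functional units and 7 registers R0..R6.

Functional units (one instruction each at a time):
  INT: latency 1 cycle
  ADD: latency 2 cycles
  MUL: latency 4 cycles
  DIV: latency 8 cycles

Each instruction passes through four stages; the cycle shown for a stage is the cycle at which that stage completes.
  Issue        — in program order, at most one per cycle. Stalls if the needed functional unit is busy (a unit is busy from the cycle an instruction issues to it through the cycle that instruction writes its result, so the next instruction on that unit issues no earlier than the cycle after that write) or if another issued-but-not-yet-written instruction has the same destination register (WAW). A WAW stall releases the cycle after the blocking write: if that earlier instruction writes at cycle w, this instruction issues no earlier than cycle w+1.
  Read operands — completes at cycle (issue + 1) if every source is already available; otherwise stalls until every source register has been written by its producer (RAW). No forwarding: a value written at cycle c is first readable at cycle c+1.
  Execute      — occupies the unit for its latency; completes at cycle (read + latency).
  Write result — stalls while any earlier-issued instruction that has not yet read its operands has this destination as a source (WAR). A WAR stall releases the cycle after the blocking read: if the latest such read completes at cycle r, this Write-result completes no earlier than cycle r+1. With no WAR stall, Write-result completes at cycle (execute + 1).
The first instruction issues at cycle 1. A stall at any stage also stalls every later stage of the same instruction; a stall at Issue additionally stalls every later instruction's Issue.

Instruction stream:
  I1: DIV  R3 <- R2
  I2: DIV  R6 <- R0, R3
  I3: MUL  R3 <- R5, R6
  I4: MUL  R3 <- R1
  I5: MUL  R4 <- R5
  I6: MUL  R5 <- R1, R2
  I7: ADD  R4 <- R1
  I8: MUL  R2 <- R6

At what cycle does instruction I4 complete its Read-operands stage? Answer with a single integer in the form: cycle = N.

cycle = 30

t=1  I1 dispatched to DIV
t=2  I1 operands ready
t=10  I1 complete
t=11  R3←I1
t=12  I2 dispatched to DIV
t=13  I2 operands ready, I3 dispatched to MUL
t=21  I2 complete
t=22  R6←I2
t=23  I3 operands ready
t=27  I3 complete
t=28  R3←I3
t=29  I4 dispatched to MUL
t=30  I4 operands ready
t=34  I4 complete
t=35  R3←I4
t=36  I5 dispatched to MUL
t=37  I5 operands ready
t=41  I5 complete
t=42  R4←I5
t=43  I6 dispatched to MUL
t=44  I6 operands ready, I7 dispatched to ADD
t=45  I7 operands ready
t=47  I7 complete
t=48  I6 complete, R4←I7
t=49  R5←I6
t=50  I8 dispatched to MUL
t=51  I8 operands ready
t=55  I8 complete
t=56  R2←I8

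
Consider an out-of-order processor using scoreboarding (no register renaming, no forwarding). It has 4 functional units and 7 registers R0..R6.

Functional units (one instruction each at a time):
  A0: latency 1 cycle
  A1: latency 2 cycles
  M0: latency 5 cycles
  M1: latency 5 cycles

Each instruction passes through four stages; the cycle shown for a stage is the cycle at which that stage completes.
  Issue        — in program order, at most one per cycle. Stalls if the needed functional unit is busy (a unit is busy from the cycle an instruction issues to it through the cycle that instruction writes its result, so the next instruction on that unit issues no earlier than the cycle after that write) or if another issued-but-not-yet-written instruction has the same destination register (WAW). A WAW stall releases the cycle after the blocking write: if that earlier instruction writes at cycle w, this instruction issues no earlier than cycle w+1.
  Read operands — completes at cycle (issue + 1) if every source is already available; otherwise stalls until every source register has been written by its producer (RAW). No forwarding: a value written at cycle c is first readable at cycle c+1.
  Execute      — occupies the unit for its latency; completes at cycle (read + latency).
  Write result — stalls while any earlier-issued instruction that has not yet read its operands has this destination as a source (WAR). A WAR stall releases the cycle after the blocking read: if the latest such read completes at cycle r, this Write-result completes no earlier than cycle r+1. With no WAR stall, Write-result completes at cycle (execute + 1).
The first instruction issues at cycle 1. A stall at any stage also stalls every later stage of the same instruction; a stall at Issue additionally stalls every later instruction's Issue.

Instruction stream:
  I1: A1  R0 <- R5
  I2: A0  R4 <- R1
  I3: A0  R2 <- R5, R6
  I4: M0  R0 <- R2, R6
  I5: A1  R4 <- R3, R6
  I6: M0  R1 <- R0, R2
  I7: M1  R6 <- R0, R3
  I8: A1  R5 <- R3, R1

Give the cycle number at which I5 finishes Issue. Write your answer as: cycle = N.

cycle = 8

I1  is:1  ro:2  ex:4  wr:5
I2  is:2  ro:3  ex:4  wr:5
I3  is:6  ro:7  ex:8  wr:9  — struct: A0 busy until I2 writes@5
I4  is:7  ro:10  ex:15  wr:16  — RAW R2: wait I3 write@9
I5  is:8  ro:9  ex:11  wr:12
I6  is:17  ro:18  ex:23  wr:24  — struct: M0 busy until I4 writes@16
I7  is:18  ro:19  ex:24  wr:25
I8  is:19  ro:25  ex:27  wr:28  — RAW R1: wait I6 write@24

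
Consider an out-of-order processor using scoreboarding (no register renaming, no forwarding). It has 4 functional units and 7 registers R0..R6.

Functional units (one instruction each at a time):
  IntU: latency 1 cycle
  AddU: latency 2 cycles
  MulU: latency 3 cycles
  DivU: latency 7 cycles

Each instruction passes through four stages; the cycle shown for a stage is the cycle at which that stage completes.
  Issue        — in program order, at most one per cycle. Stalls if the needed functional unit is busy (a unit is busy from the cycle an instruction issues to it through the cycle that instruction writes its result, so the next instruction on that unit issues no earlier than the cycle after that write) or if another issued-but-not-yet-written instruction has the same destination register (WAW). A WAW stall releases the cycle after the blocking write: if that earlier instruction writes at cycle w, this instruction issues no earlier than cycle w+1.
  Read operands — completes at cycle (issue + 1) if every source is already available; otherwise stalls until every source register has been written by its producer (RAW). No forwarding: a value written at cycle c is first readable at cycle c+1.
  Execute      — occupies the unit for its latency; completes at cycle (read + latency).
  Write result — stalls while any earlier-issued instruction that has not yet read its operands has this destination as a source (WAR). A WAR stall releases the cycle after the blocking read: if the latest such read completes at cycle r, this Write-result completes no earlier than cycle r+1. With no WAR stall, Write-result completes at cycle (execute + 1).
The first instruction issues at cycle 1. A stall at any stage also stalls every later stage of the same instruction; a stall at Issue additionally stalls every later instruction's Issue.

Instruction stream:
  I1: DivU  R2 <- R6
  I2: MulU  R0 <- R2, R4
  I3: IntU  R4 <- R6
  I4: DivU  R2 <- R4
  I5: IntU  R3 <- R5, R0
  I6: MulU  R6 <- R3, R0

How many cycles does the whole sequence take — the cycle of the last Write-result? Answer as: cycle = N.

cycle = 23

I1: IS=1 RO=2 EX=9 WR=10
I2: IS=2 RO=11 EX=14 WR=15  [RAW R2: wait I1 write@10]
I3: IS=3 RO=4 EX=5 WR=12  [WAR R4: wait I2 read@11]
I4: IS=11 RO=13 EX=20 WR=21  [struct: DivU busy until I1 writes@10; RAW R4: wait I3 write@12]
I5: IS=13 RO=16 EX=17 WR=18  [struct: IntU busy until I3 writes@12; RAW R0: wait I2 write@15]
I6: IS=16 RO=19 EX=22 WR=23  [struct: MulU busy until I2 writes@15; RAW R3: wait I5 write@18]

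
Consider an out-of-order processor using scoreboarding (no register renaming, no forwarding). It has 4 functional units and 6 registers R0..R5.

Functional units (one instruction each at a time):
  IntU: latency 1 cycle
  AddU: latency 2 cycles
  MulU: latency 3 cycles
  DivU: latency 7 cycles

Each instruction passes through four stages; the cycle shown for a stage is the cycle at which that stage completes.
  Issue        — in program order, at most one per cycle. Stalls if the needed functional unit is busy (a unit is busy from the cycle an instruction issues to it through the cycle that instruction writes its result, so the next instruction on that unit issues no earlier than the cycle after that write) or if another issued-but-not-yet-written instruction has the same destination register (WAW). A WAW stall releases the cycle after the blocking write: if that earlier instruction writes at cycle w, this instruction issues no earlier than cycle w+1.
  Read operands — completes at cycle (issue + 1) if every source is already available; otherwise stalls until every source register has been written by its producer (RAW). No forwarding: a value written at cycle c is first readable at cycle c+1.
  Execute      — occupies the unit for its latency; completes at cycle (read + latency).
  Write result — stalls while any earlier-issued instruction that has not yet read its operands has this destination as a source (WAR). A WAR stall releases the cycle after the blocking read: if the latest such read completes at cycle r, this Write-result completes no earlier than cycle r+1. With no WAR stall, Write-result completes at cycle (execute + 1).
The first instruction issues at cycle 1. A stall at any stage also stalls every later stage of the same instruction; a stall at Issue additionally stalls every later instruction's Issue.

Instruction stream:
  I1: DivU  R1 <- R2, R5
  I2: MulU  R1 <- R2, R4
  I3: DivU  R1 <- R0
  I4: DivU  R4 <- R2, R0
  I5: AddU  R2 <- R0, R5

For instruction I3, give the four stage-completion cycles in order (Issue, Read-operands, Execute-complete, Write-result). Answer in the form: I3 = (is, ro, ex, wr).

[1] I1 issues→DivU
[2] I1 reads
[9] I1 exec-done
[10] I1 writes R1
[11] I2 issues→MulU
[12] I2 reads
[15] I2 exec-done
[16] I2 writes R1
[17] I3 issues→DivU
[18] I3 reads
[25] I3 exec-done
[26] I3 writes R1
[27] I4 issues→DivU
[28] I4 reads; I5 issues→AddU
[29] I5 reads
[31] I5 exec-done
[32] I5 writes R2
[35] I4 exec-done
[36] I4 writes R4

I3 = (17, 18, 25, 26)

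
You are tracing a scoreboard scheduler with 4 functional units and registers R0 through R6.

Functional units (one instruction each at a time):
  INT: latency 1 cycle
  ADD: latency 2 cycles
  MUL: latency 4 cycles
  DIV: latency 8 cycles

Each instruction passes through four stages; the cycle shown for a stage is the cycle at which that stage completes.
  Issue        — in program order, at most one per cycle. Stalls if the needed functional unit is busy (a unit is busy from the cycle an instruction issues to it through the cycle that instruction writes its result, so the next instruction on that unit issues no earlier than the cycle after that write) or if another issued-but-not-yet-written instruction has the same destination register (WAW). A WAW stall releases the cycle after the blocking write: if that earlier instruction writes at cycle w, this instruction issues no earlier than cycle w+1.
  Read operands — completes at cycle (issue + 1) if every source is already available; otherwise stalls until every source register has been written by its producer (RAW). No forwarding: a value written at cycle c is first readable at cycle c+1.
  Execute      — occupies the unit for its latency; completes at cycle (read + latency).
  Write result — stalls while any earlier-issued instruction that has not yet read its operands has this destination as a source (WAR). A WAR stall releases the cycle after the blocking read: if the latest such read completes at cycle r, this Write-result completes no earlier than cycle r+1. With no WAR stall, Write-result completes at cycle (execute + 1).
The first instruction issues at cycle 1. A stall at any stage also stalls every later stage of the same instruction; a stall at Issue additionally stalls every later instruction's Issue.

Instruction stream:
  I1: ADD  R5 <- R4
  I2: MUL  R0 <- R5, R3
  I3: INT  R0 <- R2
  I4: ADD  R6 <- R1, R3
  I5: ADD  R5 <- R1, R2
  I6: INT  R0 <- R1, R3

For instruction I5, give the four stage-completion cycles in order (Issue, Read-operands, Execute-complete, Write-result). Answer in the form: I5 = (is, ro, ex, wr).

t=1  I1→ADD
t=2  I1 RO | I2→MUL
t=4  I1 EX
t=5  I1 WR R5
t=6  I2 RO
t=10  I2 EX
t=11  I2 WR R0
t=12  I3→INT
t=13  I3 RO | I4→ADD
t=14  I3 EX | I4 RO
t=15  I3 WR R0
t=16  I4 EX
t=17  I4 WR R6
t=18  I5→ADD
t=19  I5 RO | I6→INT
t=20  I6 RO
t=21  I5 EX | I6 EX
t=22  I5 WR R5 | I6 WR R0

I5 = (18, 19, 21, 22)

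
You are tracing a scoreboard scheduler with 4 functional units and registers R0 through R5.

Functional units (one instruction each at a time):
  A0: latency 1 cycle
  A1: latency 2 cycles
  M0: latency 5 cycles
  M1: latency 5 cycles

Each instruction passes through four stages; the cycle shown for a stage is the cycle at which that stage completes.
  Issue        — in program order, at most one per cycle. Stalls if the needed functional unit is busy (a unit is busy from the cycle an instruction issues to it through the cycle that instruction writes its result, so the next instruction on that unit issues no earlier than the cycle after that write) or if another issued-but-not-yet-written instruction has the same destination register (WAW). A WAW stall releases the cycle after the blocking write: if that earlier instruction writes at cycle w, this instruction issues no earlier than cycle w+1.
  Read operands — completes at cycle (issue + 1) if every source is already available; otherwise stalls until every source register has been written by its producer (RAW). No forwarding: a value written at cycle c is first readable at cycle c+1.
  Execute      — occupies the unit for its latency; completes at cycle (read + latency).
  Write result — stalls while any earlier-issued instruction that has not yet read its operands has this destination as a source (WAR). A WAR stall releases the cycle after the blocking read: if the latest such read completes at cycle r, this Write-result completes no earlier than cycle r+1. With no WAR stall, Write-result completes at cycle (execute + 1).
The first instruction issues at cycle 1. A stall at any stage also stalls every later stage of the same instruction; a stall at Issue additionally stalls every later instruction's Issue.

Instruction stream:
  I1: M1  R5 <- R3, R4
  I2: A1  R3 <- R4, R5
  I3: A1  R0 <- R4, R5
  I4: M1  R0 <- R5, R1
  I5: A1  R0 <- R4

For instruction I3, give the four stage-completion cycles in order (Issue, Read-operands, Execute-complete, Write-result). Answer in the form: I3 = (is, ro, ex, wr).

I3 = (13, 14, 16, 17)

I1  is:1  ro:2  ex:7  wr:8
I2  is:2  ro:9  ex:11  wr:12  — RAW R5: wait I1 write@8
I3  is:13  ro:14  ex:16  wr:17  — struct: A1 busy until I2 writes@12
I4  is:18  ro:19  ex:24  wr:25  — WAW R0: wait I3 write@17
I5  is:26  ro:27  ex:29  wr:30  — WAW R0: wait I4 write@25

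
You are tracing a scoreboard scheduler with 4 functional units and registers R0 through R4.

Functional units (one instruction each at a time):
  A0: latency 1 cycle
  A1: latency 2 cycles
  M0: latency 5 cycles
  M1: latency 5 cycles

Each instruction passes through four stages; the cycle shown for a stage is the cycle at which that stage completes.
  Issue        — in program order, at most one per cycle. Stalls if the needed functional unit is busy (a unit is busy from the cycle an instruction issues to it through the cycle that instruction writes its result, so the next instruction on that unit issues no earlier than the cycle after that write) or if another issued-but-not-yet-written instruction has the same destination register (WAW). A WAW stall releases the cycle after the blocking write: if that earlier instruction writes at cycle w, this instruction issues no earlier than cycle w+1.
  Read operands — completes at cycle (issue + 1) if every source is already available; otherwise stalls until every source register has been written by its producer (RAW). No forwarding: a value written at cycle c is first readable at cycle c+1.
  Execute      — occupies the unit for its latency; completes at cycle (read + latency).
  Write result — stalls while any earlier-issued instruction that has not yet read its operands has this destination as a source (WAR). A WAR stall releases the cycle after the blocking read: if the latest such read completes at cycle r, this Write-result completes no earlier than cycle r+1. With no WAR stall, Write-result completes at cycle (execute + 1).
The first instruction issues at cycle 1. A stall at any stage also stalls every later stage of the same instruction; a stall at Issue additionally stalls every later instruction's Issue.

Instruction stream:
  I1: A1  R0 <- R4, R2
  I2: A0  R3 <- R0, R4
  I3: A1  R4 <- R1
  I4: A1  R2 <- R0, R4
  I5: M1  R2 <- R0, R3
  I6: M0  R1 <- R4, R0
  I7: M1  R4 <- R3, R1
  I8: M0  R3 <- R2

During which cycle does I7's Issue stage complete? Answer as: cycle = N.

cycle = 24

[I1] 1/2/4/5
[I2] 2/6/7/8  (RAW R0: wait I1 write@5)
[I3] 6/7/9/10  (struct: A1 busy until I1 writes@5)
[I4] 11/12/14/15  (struct: A1 busy until I3 writes@10)
[I5] 16/17/22/23  (WAW R2: wait I4 write@15)
[I6] 17/18/23/24
[I7] 24/25/30/31  (struct: M1 busy until I5 writes@23)
[I8] 25/26/31/32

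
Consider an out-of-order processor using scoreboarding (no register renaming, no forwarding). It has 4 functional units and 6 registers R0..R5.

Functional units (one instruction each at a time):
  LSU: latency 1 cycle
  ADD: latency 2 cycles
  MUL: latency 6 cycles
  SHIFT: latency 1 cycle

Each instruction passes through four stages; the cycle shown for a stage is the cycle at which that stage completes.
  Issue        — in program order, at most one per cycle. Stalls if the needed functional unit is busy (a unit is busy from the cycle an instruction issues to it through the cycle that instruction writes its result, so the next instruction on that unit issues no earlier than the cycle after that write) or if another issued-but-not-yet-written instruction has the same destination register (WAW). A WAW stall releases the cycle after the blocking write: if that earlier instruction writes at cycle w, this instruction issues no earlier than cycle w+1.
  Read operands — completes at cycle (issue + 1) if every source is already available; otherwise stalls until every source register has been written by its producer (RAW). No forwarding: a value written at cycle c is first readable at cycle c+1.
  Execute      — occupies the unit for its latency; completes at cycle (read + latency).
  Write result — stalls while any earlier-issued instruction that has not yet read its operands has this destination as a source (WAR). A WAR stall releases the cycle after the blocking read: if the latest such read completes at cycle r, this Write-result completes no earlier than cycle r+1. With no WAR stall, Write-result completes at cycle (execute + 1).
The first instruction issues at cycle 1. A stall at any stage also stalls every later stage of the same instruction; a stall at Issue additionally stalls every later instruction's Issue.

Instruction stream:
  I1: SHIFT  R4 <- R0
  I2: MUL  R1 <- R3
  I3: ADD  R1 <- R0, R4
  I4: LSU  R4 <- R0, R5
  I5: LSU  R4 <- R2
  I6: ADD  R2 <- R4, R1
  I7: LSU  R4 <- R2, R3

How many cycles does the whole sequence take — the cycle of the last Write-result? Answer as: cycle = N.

I1 -> (1, 2, 3, 4)
I2 -> (2, 3, 9, 10)
I3 -> (11, 12, 14, 15)  // WAW R1: wait I2 write@10
I4 -> (12, 13, 14, 15)
I5 -> (16, 17, 18, 19)  // struct: LSU busy until I4 writes@15
I6 -> (17, 20, 22, 23)  // RAW R4: wait I5 write@19
I7 -> (20, 24, 25, 26)  // struct: LSU busy until I5 writes@19, RAW R2: wait I6 write@23

cycle = 26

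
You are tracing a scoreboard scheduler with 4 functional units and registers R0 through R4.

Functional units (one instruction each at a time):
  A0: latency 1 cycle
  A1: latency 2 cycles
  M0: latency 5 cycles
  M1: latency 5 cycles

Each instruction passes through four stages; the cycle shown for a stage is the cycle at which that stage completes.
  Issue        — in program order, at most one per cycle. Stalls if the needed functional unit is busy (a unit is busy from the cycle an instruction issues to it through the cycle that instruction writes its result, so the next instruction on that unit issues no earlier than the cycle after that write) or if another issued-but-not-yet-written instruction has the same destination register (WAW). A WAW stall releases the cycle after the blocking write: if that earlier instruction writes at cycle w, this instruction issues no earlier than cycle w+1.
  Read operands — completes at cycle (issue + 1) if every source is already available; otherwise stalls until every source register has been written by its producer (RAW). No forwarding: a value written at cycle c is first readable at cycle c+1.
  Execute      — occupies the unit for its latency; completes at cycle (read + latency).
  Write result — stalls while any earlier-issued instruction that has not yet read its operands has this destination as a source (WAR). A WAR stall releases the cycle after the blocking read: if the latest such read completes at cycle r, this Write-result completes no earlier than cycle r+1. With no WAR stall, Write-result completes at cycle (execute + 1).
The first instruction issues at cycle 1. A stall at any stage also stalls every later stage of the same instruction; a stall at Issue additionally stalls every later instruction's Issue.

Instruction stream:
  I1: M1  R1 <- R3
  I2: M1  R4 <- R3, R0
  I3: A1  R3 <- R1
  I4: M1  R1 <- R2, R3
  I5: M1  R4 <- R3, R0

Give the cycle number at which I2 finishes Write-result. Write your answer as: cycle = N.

cycle = 16

I1: IS=1 RO=2 EX=7 WR=8
I2: IS=9 RO=10 EX=15 WR=16  [struct: M1 busy until I1 writes@8]
I3: IS=10 RO=11 EX=13 WR=14
I4: IS=17 RO=18 EX=23 WR=24  [struct: M1 busy until I2 writes@16]
I5: IS=25 RO=26 EX=31 WR=32  [struct: M1 busy until I4 writes@24]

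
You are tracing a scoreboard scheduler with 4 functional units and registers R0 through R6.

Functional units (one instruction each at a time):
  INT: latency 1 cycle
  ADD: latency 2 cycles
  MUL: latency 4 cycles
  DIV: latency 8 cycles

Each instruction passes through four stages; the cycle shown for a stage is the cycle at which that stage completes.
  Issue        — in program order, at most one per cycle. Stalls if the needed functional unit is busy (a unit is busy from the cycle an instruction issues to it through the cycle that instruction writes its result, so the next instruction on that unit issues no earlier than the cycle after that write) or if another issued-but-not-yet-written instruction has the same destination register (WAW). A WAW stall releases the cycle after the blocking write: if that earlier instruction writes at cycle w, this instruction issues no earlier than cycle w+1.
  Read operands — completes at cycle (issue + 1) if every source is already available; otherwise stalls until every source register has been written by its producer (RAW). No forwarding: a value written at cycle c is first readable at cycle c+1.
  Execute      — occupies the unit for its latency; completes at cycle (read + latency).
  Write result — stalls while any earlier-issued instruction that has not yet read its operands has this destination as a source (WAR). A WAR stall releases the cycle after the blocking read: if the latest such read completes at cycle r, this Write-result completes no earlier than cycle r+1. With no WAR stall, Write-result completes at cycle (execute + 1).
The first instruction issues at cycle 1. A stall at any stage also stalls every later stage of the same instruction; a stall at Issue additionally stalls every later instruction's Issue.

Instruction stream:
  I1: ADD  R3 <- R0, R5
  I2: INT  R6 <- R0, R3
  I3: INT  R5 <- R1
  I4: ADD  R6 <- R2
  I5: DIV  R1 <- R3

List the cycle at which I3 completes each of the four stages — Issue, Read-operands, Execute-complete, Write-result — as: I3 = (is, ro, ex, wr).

[1] I1→ADD
[2] I1 RO, I2→INT
[4] I1 EX
[5] I1 WR R3
[6] I2 RO
[7] I2 EX
[8] I2 WR R6
[9] I3→INT
[10] I3 RO, I4→ADD
[11] I3 EX, I4 RO, I5→DIV
[12] I3 WR R5, I5 RO
[13] I4 EX
[14] I4 WR R6
[20] I5 EX
[21] I5 WR R1

I3 = (9, 10, 11, 12)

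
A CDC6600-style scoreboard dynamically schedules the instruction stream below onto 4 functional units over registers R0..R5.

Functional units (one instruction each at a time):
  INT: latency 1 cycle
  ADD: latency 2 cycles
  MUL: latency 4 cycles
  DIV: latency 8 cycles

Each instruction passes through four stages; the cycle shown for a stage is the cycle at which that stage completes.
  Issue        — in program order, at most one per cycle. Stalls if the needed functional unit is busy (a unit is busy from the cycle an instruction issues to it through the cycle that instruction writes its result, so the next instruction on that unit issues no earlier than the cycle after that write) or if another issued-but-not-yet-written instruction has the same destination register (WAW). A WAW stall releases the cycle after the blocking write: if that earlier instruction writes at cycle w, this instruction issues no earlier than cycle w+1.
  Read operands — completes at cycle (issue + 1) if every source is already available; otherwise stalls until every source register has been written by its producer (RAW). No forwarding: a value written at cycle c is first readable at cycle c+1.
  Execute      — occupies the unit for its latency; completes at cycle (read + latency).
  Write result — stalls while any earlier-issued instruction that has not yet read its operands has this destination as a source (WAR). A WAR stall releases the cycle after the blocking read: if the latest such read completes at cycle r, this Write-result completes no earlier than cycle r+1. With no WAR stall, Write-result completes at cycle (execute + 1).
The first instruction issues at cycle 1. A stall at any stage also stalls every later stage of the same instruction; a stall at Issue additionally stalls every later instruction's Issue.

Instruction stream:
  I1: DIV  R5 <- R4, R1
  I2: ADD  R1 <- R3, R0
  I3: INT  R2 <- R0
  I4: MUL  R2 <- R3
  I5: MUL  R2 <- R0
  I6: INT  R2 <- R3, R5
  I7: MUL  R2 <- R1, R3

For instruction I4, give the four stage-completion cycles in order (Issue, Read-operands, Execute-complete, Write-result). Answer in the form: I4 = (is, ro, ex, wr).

I4 = (7, 8, 12, 13)

[I1] 1/2/10/11
[I2] 2/3/5/6
[I3] 3/4/5/6
[I4] 7/8/12/13  (WAW R2: wait I3 write@6)
[I5] 14/15/19/20  (struct: MUL busy until I4 writes@13)
[I6] 21/22/23/24  (WAW R2: wait I5 write@20)
[I7] 25/26/30/31  (WAW R2: wait I6 write@24)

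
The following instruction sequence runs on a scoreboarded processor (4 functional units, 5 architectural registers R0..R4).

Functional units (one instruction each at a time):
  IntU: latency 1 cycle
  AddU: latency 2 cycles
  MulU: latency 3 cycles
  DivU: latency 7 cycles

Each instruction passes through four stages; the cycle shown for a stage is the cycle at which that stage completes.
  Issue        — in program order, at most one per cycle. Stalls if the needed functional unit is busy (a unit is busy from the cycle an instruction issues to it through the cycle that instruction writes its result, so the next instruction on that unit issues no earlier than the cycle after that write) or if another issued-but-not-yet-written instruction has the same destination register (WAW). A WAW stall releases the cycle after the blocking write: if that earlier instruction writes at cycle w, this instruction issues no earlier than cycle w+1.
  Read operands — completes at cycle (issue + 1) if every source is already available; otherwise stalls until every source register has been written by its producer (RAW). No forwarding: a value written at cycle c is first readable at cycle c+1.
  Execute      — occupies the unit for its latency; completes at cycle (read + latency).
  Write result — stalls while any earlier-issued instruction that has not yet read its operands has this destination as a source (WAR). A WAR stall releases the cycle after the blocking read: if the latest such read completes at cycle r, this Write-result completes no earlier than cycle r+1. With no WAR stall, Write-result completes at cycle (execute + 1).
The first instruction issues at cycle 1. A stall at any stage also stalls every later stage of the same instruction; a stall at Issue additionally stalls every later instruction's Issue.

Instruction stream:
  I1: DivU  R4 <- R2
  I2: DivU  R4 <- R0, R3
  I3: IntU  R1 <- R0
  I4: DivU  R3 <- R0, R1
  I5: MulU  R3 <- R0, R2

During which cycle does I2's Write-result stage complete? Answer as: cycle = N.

cycle 1: issue I1 (DivU)
cycle 2: I1 read-ops
cycle 9: I1 finished on DivU
cycle 10: I1→R4
cycle 11: issue I2 (DivU)
cycle 12: I2 read-ops, issue I3 (IntU)
cycle 13: I3 read-ops
cycle 14: I3 finished on IntU
cycle 15: I3→R1
cycle 19: I2 finished on DivU
cycle 20: I2→R4
cycle 21: issue I4 (DivU)
cycle 22: I4 read-ops
cycle 29: I4 finished on DivU
cycle 30: I4→R3
cycle 31: issue I5 (MulU)
cycle 32: I5 read-ops
cycle 35: I5 finished on MulU
cycle 36: I5→R3

cycle = 20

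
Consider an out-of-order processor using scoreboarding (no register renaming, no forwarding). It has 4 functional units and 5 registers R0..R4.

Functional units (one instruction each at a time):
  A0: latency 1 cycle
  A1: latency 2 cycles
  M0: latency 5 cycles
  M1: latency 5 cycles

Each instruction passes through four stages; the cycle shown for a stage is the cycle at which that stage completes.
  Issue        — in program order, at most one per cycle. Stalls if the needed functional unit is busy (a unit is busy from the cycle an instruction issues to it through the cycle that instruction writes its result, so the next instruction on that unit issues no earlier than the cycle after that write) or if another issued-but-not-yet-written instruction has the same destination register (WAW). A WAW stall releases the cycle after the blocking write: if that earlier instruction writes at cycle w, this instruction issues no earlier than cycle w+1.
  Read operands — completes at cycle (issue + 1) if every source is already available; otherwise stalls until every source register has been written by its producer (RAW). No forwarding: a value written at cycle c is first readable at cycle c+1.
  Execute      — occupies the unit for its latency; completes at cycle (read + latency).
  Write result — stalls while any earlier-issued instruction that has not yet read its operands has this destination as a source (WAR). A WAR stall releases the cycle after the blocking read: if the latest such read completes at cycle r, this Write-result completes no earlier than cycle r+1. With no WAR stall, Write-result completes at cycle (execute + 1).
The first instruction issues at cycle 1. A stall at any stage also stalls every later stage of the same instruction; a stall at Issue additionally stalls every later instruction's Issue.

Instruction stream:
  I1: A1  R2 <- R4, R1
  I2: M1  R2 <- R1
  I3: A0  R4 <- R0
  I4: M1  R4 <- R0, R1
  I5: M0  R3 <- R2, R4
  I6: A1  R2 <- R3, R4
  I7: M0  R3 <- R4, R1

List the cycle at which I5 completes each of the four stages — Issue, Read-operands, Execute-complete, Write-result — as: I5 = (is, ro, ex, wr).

I5 = (15, 22, 27, 28)

1) issue 1, read 2, done 4, write 5
2) issue 6, read 7, done 12, write 13  <WAW R2: wait I1 write@5>
3) issue 7, read 8, done 9, write 10
4) issue 14, read 15, done 20, write 21  <struct: M1 busy until I2 writes@13>
5) issue 15, read 22, done 27, write 28  <RAW R4: wait I4 write@21>
6) issue 16, read 29, done 31, write 32  <RAW R3: wait I5 write@28>
7) issue 29, read 30, done 35, write 36  <struct: M0 busy until I5 writes@28>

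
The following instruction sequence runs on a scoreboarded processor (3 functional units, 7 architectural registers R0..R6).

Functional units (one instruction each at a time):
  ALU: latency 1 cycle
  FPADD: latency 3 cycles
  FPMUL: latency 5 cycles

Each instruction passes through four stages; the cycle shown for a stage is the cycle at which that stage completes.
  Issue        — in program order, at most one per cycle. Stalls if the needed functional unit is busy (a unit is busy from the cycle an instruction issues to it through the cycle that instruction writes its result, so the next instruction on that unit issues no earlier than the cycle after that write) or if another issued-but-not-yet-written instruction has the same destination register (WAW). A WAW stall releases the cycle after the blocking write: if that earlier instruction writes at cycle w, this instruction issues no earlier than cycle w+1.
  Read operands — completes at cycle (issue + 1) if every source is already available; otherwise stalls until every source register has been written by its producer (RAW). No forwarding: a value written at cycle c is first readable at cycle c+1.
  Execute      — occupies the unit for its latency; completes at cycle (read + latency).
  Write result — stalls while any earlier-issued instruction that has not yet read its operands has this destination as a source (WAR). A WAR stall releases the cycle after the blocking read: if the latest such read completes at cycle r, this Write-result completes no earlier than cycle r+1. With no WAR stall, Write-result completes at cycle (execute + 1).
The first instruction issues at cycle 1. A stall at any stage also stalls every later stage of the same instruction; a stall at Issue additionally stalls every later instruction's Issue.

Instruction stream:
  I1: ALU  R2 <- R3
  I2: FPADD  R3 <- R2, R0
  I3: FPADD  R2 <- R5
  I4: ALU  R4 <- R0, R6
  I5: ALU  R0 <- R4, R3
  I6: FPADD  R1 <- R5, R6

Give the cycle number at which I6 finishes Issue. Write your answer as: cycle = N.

t=1  I1 issues→ALU
t=2  I1 reads, I2 issues→FPADD
t=3  I1 exec-done
t=4  I1 writes R2
t=5  I2 reads
t=8  I2 exec-done
t=9  I2 writes R3
t=10  I3 issues→FPADD
t=11  I3 reads, I4 issues→ALU
t=12  I4 reads
t=13  I4 exec-done
t=14  I3 exec-done, I4 writes R4
t=15  I3 writes R2, I5 issues→ALU
t=16  I5 reads, I6 issues→FPADD
t=17  I5 exec-done, I6 reads
t=18  I5 writes R0
t=20  I6 exec-done
t=21  I6 writes R1

cycle = 16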